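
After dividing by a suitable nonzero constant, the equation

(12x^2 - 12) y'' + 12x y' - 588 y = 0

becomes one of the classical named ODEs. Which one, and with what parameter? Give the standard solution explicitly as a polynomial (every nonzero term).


All three coefficients share the factor -12; dividing through by -12 gives  (1 - x^2) y'' - x y' + 49 y = 0.
This matches the Chebyshev equation (1 - x^2) y'' - x y' + n^2 y = 0 (note the -x y' term, not -2x y') with n^2 = 49, so n = 7; the polynomial solution is T_7(x).
With y = sum_k a_k x^k, matching x^k gives (k+2)(k+1) a_{k+2} = (k^2 - n^2) a_k = (k - 7)(k + 7) a_k. The right side vanishes at k = 7, so the series with the parity of 7 terminates at degree 7.
Standard normalization: leading coefficient of T_n is 2^(n-1), so a_7 = 2^6 = 64. Work downward with a_k = (k+1)(k+2) a_{k+2} / ((k - 7)(k + 7)):
  a_5 = (6)(7)(64) / ((5 - 7)(5 + 7)) = 2688/(-24) = -112
  a_3 = (4)(5)(-112) / ((3 - 7)(3 + 7)) = -2240/(-40) = 56
  a_1 = (2)(3)(56) / ((1 - 7)(1 + 7)) = 336/(-48) = -7
Hence T_7(x) = 64 x^7 - 112 x^5 + 56 x^3 - 7 x.

T_7(x); series = 64 x^7 - 112 x^5 + 56 x^3 - 7 x


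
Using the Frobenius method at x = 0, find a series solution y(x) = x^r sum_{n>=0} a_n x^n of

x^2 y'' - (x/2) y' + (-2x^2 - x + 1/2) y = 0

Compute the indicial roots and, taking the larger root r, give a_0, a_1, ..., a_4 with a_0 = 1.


Write in Frobenius form y'' + (p(x)/x) y' + (q(x)/x^2) y = 0:
  p(x) = -1/2,  q(x) = -2x^2 - x + 1/2.
Indicial equation: r(r-1) + (-1/2) r + (1/2) = 0 -> roots r_1 = 1, r_2 = 1/2.
Take r = r_1 = 1. Let y(x) = x^r sum_{n>=0} a_n x^n with a_0 = 1.
Substitute y = x^r sum a_n x^n and match x^{r+n}. The recurrence is
  D(n) a_n - 1 a_{n-1} - 2 a_{n-2} = 0,  where D(n) = (r+n)(r+n-1) + (-1/2)(r+n) + (1/2).
  a_n = [1 a_{n-1} + 2 a_{n-2}] / D(n).
Since the indicial polynomial factors as (r - r_1)(r - r_2), D(n) = (r_1 + n - r_1)(r_1 + n - r_2) = n(n + 1/2).
Evaluating step by step (a_0 = 1):
  n = 1: D(1) = 1(1 + 1/2) = 3/2; numerator = 1(1) = 1; a_1 = (1)/(3/2) = 2/3
  n = 2: D(2) = 2(2 + 1/2) = 5; numerator = 1(2/3) + 2(1) = 8/3; a_2 = (8/3)/(5) = 8/15
  n = 3: D(3) = 3(3 + 1/2) = 21/2; numerator = 1(8/15) + 2(2/3) = 28/15; a_3 = (28/15)/(21/2) = 8/45
  n = 4: D(4) = 4(4 + 1/2) = 18; numerator = 1(8/45) + 2(8/15) = 56/45; a_4 = (56/45)/(18) = 28/405

r = 1; a_0 = 1; a_1 = 2/3; a_2 = 8/15; a_3 = 8/45; a_4 = 28/405


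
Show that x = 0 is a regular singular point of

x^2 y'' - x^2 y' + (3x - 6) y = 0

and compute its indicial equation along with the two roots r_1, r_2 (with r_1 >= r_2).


Divide by x^2 to reach normal form y'' + P_1(x) y' + P_2(x) y = 0 with P_1(x) = -1 and P_2(x) = 3/x - 6/x^2.
x = 0 is a singular point because the y-coefficient 3/x - 6/x^2 has a pole at x = 0.
It is a regular singular point because x P_1(x) = p(x) = -x and x^2 P_2(x) = q(x) = 3x - 6 are polynomials, hence analytic at x = 0.
p(0) = 0,  q(0) = -6.
Indicial equation: r(r-1) + p(0) r + q(0) = 0, i.e. r^2 + (p(0) - 1) r + q(0) = 0, i.e. r^2 - 1 r - 6 = 0.
Discriminant: (-1)^2 - 4(-6) = 25, so r = (1 ± 5)/2.
Solving: r_1 = 3, r_2 = -2.

indicial: r^2 - 1 r - 6 = 0; roots r_1 = 3, r_2 = -2


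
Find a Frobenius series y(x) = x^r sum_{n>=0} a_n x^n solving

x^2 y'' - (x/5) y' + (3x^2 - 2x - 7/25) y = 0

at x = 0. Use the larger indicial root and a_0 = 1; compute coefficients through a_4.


Write in Frobenius form y'' + (p(x)/x) y' + (q(x)/x^2) y = 0:
  p(x) = -1/5,  q(x) = 3x^2 - 2x - 7/25.
Indicial equation: r(r-1) + (-1/5) r + (-7/25) = 0 -> roots r_1 = 7/5, r_2 = -1/5.
Take r = r_1 = 7/5. Let y(x) = x^r sum_{n>=0} a_n x^n with a_0 = 1.
Substitute y = x^r sum a_n x^n and match x^{r+n}. The recurrence is
  D(n) a_n - 2 a_{n-1} + 3 a_{n-2} = 0,  where D(n) = (r+n)(r+n-1) + (-1/5)(r+n) + (-7/25).
  a_n = [2 a_{n-1} - 3 a_{n-2}] / D(n).
Since the indicial polynomial factors as (r - r_1)(r - r_2), D(n) = (r_1 + n - r_1)(r_1 + n - r_2) = n(n + 8/5).
Evaluating step by step (a_0 = 1):
  n = 1: D(1) = 1(1 + 8/5) = 13/5; numerator = 2(1) = 2; a_1 = (2)/(13/5) = 10/13
  n = 2: D(2) = 2(2 + 8/5) = 36/5; numerator = 2(10/13) - 3(1) = -19/13; a_2 = (-19/13)/(36/5) = -95/468
  n = 3: D(3) = 3(3 + 8/5) = 69/5; numerator = 2(-95/468) - 3(10/13) = -635/234; a_3 = (-635/234)/(69/5) = -3175/16146
  n = 4: D(4) = 4(4 + 8/5) = 112/5; numerator = 2(-3175/16146) - 3(-95/468) = 6965/32292; a_4 = (6965/32292)/(112/5) = 4975/516672

r = 7/5; a_0 = 1; a_1 = 10/13; a_2 = -95/468; a_3 = -3175/16146; a_4 = 4975/516672


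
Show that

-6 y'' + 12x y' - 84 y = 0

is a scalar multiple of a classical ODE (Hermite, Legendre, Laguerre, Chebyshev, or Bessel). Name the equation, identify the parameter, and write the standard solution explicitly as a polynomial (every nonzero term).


All three coefficients share the factor -6; dividing through by -6 gives  y'' - 2x y' + 14 y = 0.
This matches the Hermite equation y'' - 2x y' + 2n y = 0 with 2n = 14, so n = 7; the polynomial solution is H_7(x).
With y = sum_k a_k x^k, matching x^k gives (k+2)(k+1) a_{k+2} = 2(k - n) a_k = 2(k - 7) a_k. The right side vanishes at k = 7, so the series with the parity of 7 terminates at degree 7.
Standard normalization: leading coefficient of H_n is 2^n, so a_7 = 2^7 = 128. Work downward with a_k = (k+1)(k+2) a_{k+2} / (2(k - n)):
  a_5 = (6)(7)(128) / (2(5 - 7)) = 5376/(-4) = -1344
  a_3 = (4)(5)(-1344) / (2(3 - 7)) = -26880/(-8) = 3360
  a_1 = (2)(3)(3360) / (2(1 - 7)) = 20160/(-12) = -1680
Hence H_7(x) = 128 x^7 - 1344 x^5 + 3360 x^3 - 1680 x.

H_7(x); series = 128 x^7 - 1344 x^5 + 3360 x^3 - 1680 x


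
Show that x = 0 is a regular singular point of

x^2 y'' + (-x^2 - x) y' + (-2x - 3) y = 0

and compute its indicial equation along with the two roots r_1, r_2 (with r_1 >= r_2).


Divide by x^2 to reach normal form y'' + P_1(x) y' + P_2(x) y = 0 with P_1(x) = -1 - 1/x and P_2(x) = -2/x - 3/x^2.
x = 0 is a singular point because the y'-coefficient -1 - 1/x has a pole at x = 0 and the y-coefficient -2/x - 3/x^2 has a pole at x = 0.
It is a regular singular point because x P_1(x) = p(x) = -x - 1 and x^2 P_2(x) = q(x) = -2x - 3 are polynomials, hence analytic at x = 0.
p(0) = -1,  q(0) = -3.
Indicial equation: r(r-1) + p(0) r + q(0) = 0, i.e. r^2 + (p(0) - 1) r + q(0) = 0, i.e. r^2 - 2 r - 3 = 0.
Discriminant: (-2)^2 - 4(-3) = 16, so r = (2 ± 4)/2.
Solving: r_1 = 3, r_2 = -1.

indicial: r^2 - 2 r - 3 = 0; roots r_1 = 3, r_2 = -1


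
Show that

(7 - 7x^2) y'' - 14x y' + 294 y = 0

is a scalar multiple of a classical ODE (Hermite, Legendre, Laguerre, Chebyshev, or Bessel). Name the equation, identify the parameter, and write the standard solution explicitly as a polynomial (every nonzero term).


All three coefficients share the factor 7; dividing through by 7 gives  (1 - x^2) y'' - 2x y' + 42 y = 0.
This matches the Legendre equation (1 - x^2) y'' - 2x y' + n(n+1) y = 0 (note the -2x y' term) with n(n+1) = 42, so n = 6; the polynomial solution is P_6(x).
With y = sum_k a_k x^k, matching x^k gives (k+2)(k+1) a_{k+2} = [k(k+1) - n(n+1)] a_k = (k - 6)(k + 7) a_k. The right side vanishes at k = 6, so the series with the parity of 6 terminates at degree 6.
Standard normalization (P_n(1) = 1): leading coefficient (2n)!/(2^n (n!)^2) = 479001600/(64*518400) = 231/16, so a_6 = 231/16. Work downward with a_k = (k+1)(k+2) a_{k+2} / ((k - 6)(k + 7)):
  a_4 = (5)(6)(231/16) / ((4 - 6)(4 + 7)) = (3465/8)/(-22) = -315/16
  a_2 = (3)(4)(-315/16) / ((2 - 6)(2 + 7)) = (-945/4)/(-36) = 105/16
  a_0 = (1)(2)(105/16) / ((0 - 6)(0 + 7)) = (105/8)/(-42) = -5/16
Hence P_6(x) = 231 x^6/16 - 315 x^4/16 + 105 x^2/16 - 5/16.

P_6(x); series = 231 x^6/16 - 315 x^4/16 + 105 x^2/16 - 5/16


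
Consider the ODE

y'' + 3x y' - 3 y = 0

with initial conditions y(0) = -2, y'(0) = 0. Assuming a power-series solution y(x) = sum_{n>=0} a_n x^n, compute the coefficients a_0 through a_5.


Ansatz: y(x) = sum_{n>=0} a_n x^n, so y'(x) = sum_{n>=1} n a_n x^(n-1) and y''(x) = sum_{n>=2} n(n-1) a_n x^(n-2).
Substitute into P(x) y'' + Q(x) y' + R(x) y = 0 with P(x) = 1, Q(x) = 3x, R(x) = -3, and match powers of x.
Initial conditions: a_0 = -2, a_1 = 0.
Setting the coefficient of each power of x to zero and solving order by order (substituting the coefficients already found):
  x^0: 2 a_2 - 3 a_0 = 0  ->  2 a_2 = 3 a_0 = -6  ->  a_2 = -3
  x^1: 6 a_3 = 0  ->  a_3 = 0
  x^2: 12 a_4 + 3 a_2 = 0  ->  12 a_4 = -3 a_2 = 9  ->  a_4 = 3/4
  x^3: 20 a_5 + 6 a_3 = 0  ->  20 a_5 = -6 a_3 = 0  ->  a_5 = 0
Truncated series: y(x) = -2 - 3 x^2 + (3/4) x^4 + O(x^6).

a_0 = -2; a_1 = 0; a_2 = -3; a_3 = 0; a_4 = 3/4; a_5 = 0


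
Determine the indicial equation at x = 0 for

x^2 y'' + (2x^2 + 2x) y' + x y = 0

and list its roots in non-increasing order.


Divide by x^2 to reach normal form y'' + P_1(x) y' + P_2(x) y = 0 with P_1(x) = 2 + 2/x and P_2(x) = 1/x.
x = 0 is a singular point because the y'-coefficient 2 + 2/x has a pole at x = 0 and the y-coefficient 1/x has a pole at x = 0.
It is a regular singular point because x P_1(x) = p(x) = 2x + 2 and x^2 P_2(x) = q(x) = x are polynomials, hence analytic at x = 0.
p(0) = 2,  q(0) = 0.
Indicial equation: r(r-1) + p(0) r + q(0) = 0, i.e. r^2 + (p(0) - 1) r + q(0) = 0, i.e. r^2 + 1 r = 0.
Discriminant: (1)^2 - 4(0) = 1, so r = (-1 ± 1)/2.
Solving: r_1 = 0, r_2 = -1.

indicial: r^2 + 1 r = 0; roots r_1 = 0, r_2 = -1


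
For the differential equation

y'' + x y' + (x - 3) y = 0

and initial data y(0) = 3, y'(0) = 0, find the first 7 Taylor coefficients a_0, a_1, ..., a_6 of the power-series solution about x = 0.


Ansatz: y(x) = sum_{n>=0} a_n x^n, so y'(x) = sum_{n>=1} n a_n x^(n-1) and y''(x) = sum_{n>=2} n(n-1) a_n x^(n-2).
Substitute into P(x) y'' + Q(x) y' + R(x) y = 0 with P(x) = 1, Q(x) = x, R(x) = x - 3, and match powers of x.
Initial conditions: a_0 = 3, a_1 = 0.
Setting the coefficient of each power of x to zero and solving order by order (substituting the coefficients already found):
  x^0: 2 a_2 - 3 a_0 = 0  ->  2 a_2 = 3 a_0 = 9  ->  a_2 = 9/2
  x^1: 6 a_3 - 2 a_1 + a_0 = 0  ->  6 a_3 = 2 a_1 - a_0 = -3  ->  a_3 = -1/2
  x^2: 12 a_4 - a_2 + a_1 = 0  ->  12 a_4 = a_2 - a_1 = 9/2  ->  a_4 = 3/8
  x^3: 20 a_5 + a_2 = 0  ->  20 a_5 = -a_2 = -9/2  ->  a_5 = -9/40
  x^4: 30 a_6 + a_4 + a_3 = 0  ->  30 a_6 = -a_4 - a_3 = 1/8  ->  a_6 = 1/240
Truncated series: y(x) = 3 + (9/2) x^2 - (1/2) x^3 + (3/8) x^4 - (9/40) x^5 + (1/240) x^6 + O(x^7).

a_0 = 3; a_1 = 0; a_2 = 9/2; a_3 = -1/2; a_4 = 3/8; a_5 = -9/40; a_6 = 1/240


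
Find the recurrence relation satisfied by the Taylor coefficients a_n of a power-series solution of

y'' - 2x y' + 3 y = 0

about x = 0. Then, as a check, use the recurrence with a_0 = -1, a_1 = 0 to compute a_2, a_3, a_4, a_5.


Substitute y = sum_n a_n x^n.
y''(x) has coefficient (n+2)(n+1) a_{n+2} at x^n;
-2 x y'(x) has coefficient -2 n a_n at x^n (shift);
3 y(x) has coefficient 3 a_n at x^n.
Matching x^n: (n+2)(n+1) a_{n+2} + (-2n + 3) a_n = 0.
Thus a_{n+2} = (2n - 3) / ((n+1)(n+2)) * a_n.

Check with a_0 = -1, a_1 = 0 (apply the recurrence for n = 0, 1, 2, 3): a_0 = -1, a_1 = 0, a_2 = 3/2, a_3 = 0, a_4 = 1/8, a_5 = 0.

a_(n+2) = (2n - 3) / ((n+1)(n+2)) * a_n; check: a_0 = -1, a_1 = 0, a_2 = 3/2, a_3 = 0, a_4 = 1/8, a_5 = 0


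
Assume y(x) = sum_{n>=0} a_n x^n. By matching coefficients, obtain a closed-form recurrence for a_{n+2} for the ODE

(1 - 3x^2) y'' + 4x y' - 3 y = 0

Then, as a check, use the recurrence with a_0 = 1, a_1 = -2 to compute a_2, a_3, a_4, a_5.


Substitute y = sum_n a_n x^n.
(1 - 3 x^2) y'' contributes (n+2)(n+1) a_{n+2} - 3 n(n-1) a_n at x^n.
4 x y'(x) contributes 4 n a_n at x^n.
-3 y(x) contributes -3 a_n at x^n.
Matching x^n: (n+2)(n+1) a_{n+2} + (-3 n(n-1) + 4 n - 3) a_n = 0.
Thus a_{n+2} = (3 n(n-1) - 4 n + 3) / ((n+1)(n+2)) * a_n.

Check with a_0 = 1, a_1 = -2 (apply the recurrence for n = 0, 1, 2, 3): a_0 = 1, a_1 = -2, a_2 = 3/2, a_3 = 1/3, a_4 = 1/8, a_5 = 3/20.

a_(n+2) = (3 n(n-1) - 4 n + 3) / ((n+1)(n+2)) * a_n; check: a_0 = 1, a_1 = -2, a_2 = 3/2, a_3 = 1/3, a_4 = 1/8, a_5 = 3/20


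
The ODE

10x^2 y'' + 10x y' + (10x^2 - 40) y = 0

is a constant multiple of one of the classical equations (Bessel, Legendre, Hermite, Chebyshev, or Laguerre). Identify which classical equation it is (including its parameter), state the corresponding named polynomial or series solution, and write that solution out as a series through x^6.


All three coefficients share the factor 10; dividing through by 10 gives  x^2 y'' + x y' + (x^2 - 4) y = 0.
This matches the Bessel equation x^2 y'' + x y' + (x^2 - nu^2) y = 0 with nu^2 = 4, so nu = 2; the solution bounded at x = 0 is J_2(x).
Frobenius at x = 0: indicial roots ±nu; for r = nu the recurrence k(k + 2nu) c_k = -c_{k-2} gives the standard series J_nu(x) = sum_{k>=0} (-1)^k / (k! (k+nu)!) (x/2)^(2k+nu). Evaluate the first 3 terms:
  k = 0: (-1)^0 / (0! * 2! * 2^2) x^2 = 1/(1*2*4) x^2 = (1/8) x^2
  k = 1: (-1)^1 / (1! * 3! * 2^4) x^4 = -1/(1*6*16) x^4 = (-1/96) x^4
  k = 2: (-1)^2 / (2! * 4! * 2^6) x^6 = 1/(2*24*64) x^6 = (1/3072) x^6
Hence J_2(x) = x^6/3072 - x^4/96 + x^2/8 + ....

J_2(x); series = x^6/3072 - x^4/96 + x^2/8


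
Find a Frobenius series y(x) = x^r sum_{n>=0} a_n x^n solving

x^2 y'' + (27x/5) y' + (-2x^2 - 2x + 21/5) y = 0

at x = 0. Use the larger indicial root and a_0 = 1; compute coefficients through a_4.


Write in Frobenius form y'' + (p(x)/x) y' + (q(x)/x^2) y = 0:
  p(x) = 27/5,  q(x) = -2x^2 - 2x + 21/5.
Indicial equation: r(r-1) + (27/5) r + (21/5) = 0 -> roots r_1 = -7/5, r_2 = -3.
Take r = r_1 = -7/5. Let y(x) = x^r sum_{n>=0} a_n x^n with a_0 = 1.
Substitute y = x^r sum a_n x^n and match x^{r+n}. The recurrence is
  D(n) a_n - 2 a_{n-1} - 2 a_{n-2} = 0,  where D(n) = (r+n)(r+n-1) + (27/5)(r+n) + (21/5).
  a_n = [2 a_{n-1} + 2 a_{n-2}] / D(n).
Since the indicial polynomial factors as (r - r_1)(r - r_2), D(n) = (r_1 + n - r_1)(r_1 + n - r_2) = n(n + 8/5).
Evaluating step by step (a_0 = 1):
  n = 1: D(1) = 1(1 + 8/5) = 13/5; numerator = 2(1) = 2; a_1 = (2)/(13/5) = 10/13
  n = 2: D(2) = 2(2 + 8/5) = 36/5; numerator = 2(10/13) + 2(1) = 46/13; a_2 = (46/13)/(36/5) = 115/234
  n = 3: D(3) = 3(3 + 8/5) = 69/5; numerator = 2(115/234) + 2(10/13) = 295/117; a_3 = (295/117)/(69/5) = 1475/8073
  n = 4: D(4) = 4(4 + 8/5) = 112/5; numerator = 2(1475/8073) + 2(115/234) = 10885/8073; a_4 = (10885/8073)/(112/5) = 7775/129168

r = -7/5; a_0 = 1; a_1 = 10/13; a_2 = 115/234; a_3 = 1475/8073; a_4 = 7775/129168


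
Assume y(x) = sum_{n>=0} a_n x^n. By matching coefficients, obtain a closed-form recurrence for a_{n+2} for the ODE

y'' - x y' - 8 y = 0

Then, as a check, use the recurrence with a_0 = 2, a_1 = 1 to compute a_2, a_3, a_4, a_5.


Substitute y = sum_n a_n x^n.
y''(x) has coefficient (n+2)(n+1) a_{n+2} at x^n;
-x y'(x) has coefficient -n a_n at x^n (shift);
-8 y(x) has coefficient -8 a_n at x^n.
Matching x^n: (n+2)(n+1) a_{n+2} + (-n - 8) a_n = 0.
Thus a_{n+2} = (n + 8) / ((n+1)(n+2)) * a_n.

Check with a_0 = 2, a_1 = 1 (apply the recurrence for n = 0, 1, 2, 3): a_0 = 2, a_1 = 1, a_2 = 8, a_3 = 3/2, a_4 = 20/3, a_5 = 33/40.

a_(n+2) = (n + 8) / ((n+1)(n+2)) * a_n; check: a_0 = 2, a_1 = 1, a_2 = 8, a_3 = 3/2, a_4 = 20/3, a_5 = 33/40


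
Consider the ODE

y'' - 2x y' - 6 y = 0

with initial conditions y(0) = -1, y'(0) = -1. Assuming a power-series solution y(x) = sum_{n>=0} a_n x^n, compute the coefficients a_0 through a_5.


Ansatz: y(x) = sum_{n>=0} a_n x^n, so y'(x) = sum_{n>=1} n a_n x^(n-1) and y''(x) = sum_{n>=2} n(n-1) a_n x^(n-2).
Substitute into P(x) y'' + Q(x) y' + R(x) y = 0 with P(x) = 1, Q(x) = -2x, R(x) = -6, and match powers of x.
Initial conditions: a_0 = -1, a_1 = -1.
Setting the coefficient of each power of x to zero and solving order by order (substituting the coefficients already found):
  x^0: 2 a_2 - 6 a_0 = 0  ->  2 a_2 = 6 a_0 = -6  ->  a_2 = -3
  x^1: 6 a_3 - 8 a_1 = 0  ->  6 a_3 = 8 a_1 = -8  ->  a_3 = -4/3
  x^2: 12 a_4 - 10 a_2 = 0  ->  12 a_4 = 10 a_2 = -30  ->  a_4 = -5/2
  x^3: 20 a_5 - 12 a_3 = 0  ->  20 a_5 = 12 a_3 = -16  ->  a_5 = -4/5
Truncated series: y(x) = -1 - x - 3 x^2 - (4/3) x^3 - (5/2) x^4 - (4/5) x^5 + O(x^6).

a_0 = -1; a_1 = -1; a_2 = -3; a_3 = -4/3; a_4 = -5/2; a_5 = -4/5


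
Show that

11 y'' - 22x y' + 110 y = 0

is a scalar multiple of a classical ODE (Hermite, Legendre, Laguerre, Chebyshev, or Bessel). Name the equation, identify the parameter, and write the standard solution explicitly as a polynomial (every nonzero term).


All three coefficients share the factor 11; dividing through by 11 gives  y'' - 2x y' + 10 y = 0.
This matches the Hermite equation y'' - 2x y' + 2n y = 0 with 2n = 10, so n = 5; the polynomial solution is H_5(x).
With y = sum_k a_k x^k, matching x^k gives (k+2)(k+1) a_{k+2} = 2(k - n) a_k = 2(k - 5) a_k. The right side vanishes at k = 5, so the series with the parity of 5 terminates at degree 5.
Standard normalization: leading coefficient of H_n is 2^n, so a_5 = 2^5 = 32. Work downward with a_k = (k+1)(k+2) a_{k+2} / (2(k - n)):
  a_3 = (4)(5)(32) / (2(3 - 5)) = 640/(-4) = -160
  a_1 = (2)(3)(-160) / (2(1 - 5)) = -960/(-8) = 120
Hence H_5(x) = 32 x^5 - 160 x^3 + 120 x.

H_5(x); series = 32 x^5 - 160 x^3 + 120 x


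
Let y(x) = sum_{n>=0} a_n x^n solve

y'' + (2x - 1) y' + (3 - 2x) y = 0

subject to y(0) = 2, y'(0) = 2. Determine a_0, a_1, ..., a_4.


Ansatz: y(x) = sum_{n>=0} a_n x^n, so y'(x) = sum_{n>=1} n a_n x^(n-1) and y''(x) = sum_{n>=2} n(n-1) a_n x^(n-2).
Substitute into P(x) y'' + Q(x) y' + R(x) y = 0 with P(x) = 1, Q(x) = 2x - 1, R(x) = 3 - 2x, and match powers of x.
Initial conditions: a_0 = 2, a_1 = 2.
Setting the coefficient of each power of x to zero and solving order by order (substituting the coefficients already found):
  x^0: 2 a_2 - a_1 + 3 a_0 = 0  ->  2 a_2 = a_1 - 3 a_0 = -4  ->  a_2 = -2
  x^1: 6 a_3 - 2 a_2 + 5 a_1 - 2 a_0 = 0  ->  6 a_3 = 2 a_2 - 5 a_1 + 2 a_0 = -10  ->  a_3 = -5/3
  x^2: 12 a_4 - 3 a_3 + 7 a_2 - 2 a_1 = 0  ->  12 a_4 = 3 a_3 - 7 a_2 + 2 a_1 = 13  ->  a_4 = 13/12
Truncated series: y(x) = 2 + 2 x - 2 x^2 - (5/3) x^3 + (13/12) x^4 + O(x^5).

a_0 = 2; a_1 = 2; a_2 = -2; a_3 = -5/3; a_4 = 13/12


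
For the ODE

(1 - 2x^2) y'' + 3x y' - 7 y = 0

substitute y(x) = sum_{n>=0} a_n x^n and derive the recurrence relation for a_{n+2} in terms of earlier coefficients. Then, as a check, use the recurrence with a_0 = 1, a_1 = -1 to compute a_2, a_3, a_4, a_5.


Substitute y = sum_n a_n x^n.
(1 - 2 x^2) y'' contributes (n+2)(n+1) a_{n+2} - 2 n(n-1) a_n at x^n.
3 x y'(x) contributes 3 n a_n at x^n.
-7 y(x) contributes -7 a_n at x^n.
Matching x^n: (n+2)(n+1) a_{n+2} + (-2 n(n-1) + 3 n - 7) a_n = 0.
Thus a_{n+2} = (2 n(n-1) - 3 n + 7) / ((n+1)(n+2)) * a_n.

Check with a_0 = 1, a_1 = -1 (apply the recurrence for n = 0, 1, 2, 3): a_0 = 1, a_1 = -1, a_2 = 7/2, a_3 = -2/3, a_4 = 35/24, a_5 = -1/3.

a_(n+2) = (2 n(n-1) - 3 n + 7) / ((n+1)(n+2)) * a_n; check: a_0 = 1, a_1 = -1, a_2 = 7/2, a_3 = -2/3, a_4 = 35/24, a_5 = -1/3


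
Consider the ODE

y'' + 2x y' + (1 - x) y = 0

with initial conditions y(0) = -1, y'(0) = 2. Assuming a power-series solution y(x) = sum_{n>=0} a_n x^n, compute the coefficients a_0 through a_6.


Ansatz: y(x) = sum_{n>=0} a_n x^n, so y'(x) = sum_{n>=1} n a_n x^(n-1) and y''(x) = sum_{n>=2} n(n-1) a_n x^(n-2).
Substitute into P(x) y'' + Q(x) y' + R(x) y = 0 with P(x) = 1, Q(x) = 2x, R(x) = 1 - x, and match powers of x.
Initial conditions: a_0 = -1, a_1 = 2.
Setting the coefficient of each power of x to zero and solving order by order (substituting the coefficients already found):
  x^0: 2 a_2 + a_0 = 0  ->  2 a_2 = -a_0 = 1  ->  a_2 = 1/2
  x^1: 6 a_3 + 3 a_1 - a_0 = 0  ->  6 a_3 = -3 a_1 + a_0 = -7  ->  a_3 = -7/6
  x^2: 12 a_4 + 5 a_2 - a_1 = 0  ->  12 a_4 = -5 a_2 + a_1 = -1/2  ->  a_4 = -1/24
  x^3: 20 a_5 + 7 a_3 - a_2 = 0  ->  20 a_5 = -7 a_3 + a_2 = 26/3  ->  a_5 = 13/30
  x^4: 30 a_6 + 9 a_4 - a_3 = 0  ->  30 a_6 = -9 a_4 + a_3 = -19/24  ->  a_6 = -19/720
Truncated series: y(x) = -1 + 2 x + (1/2) x^2 - (7/6) x^3 - (1/24) x^4 + (13/30) x^5 - (19/720) x^6 + O(x^7).

a_0 = -1; a_1 = 2; a_2 = 1/2; a_3 = -7/6; a_4 = -1/24; a_5 = 13/30; a_6 = -19/720


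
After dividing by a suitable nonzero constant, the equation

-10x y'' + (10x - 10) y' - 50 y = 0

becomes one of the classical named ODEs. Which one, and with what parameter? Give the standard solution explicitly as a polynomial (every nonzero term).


All three coefficients share the factor -10; dividing through by -10 gives  x y'' + (1 - x) y' + 5 y = 0.
This matches the Laguerre equation x y'' + (1 - x) y' + n y = 0 with n = 5; the polynomial solution is L_5(x).
With y = sum_k a_k x^k, matching x^k gives (k+1)k a_{k+1} + (k+1) a_{k+1} - k a_k + n a_k = 0, i.e. (k+1)^2 a_{k+1} = (k - n) a_k = (k - 5) a_k. The right side vanishes at k = 5, so the series terminates at degree 5.
Standard normalization L_n(0) = 1 gives a_0 = 1. Work upward with a_{k+1} = (k - 5) a_k / (k+1)^2:
  a_1 = (0 - 5)(1) / 1^2 = -5/1 = -5
  a_2 = (1 - 5)(-5) / 2^2 = 20/4 = 5
  a_3 = (2 - 5)(5) / 3^2 = -15/9 = -5/3
  a_4 = (3 - 5)(-5/3) / 4^2 = (10/3)/16 = 5/24
  a_5 = (4 - 5)(5/24) / 5^2 = (-5/24)/25 = -1/120
Hence L_5(x) = -x^5/120 + 5 x^4/24 - 5 x^3/3 + 5 x^2 - 5 x + 1.

L_5(x); series = -x^5/120 + 5 x^4/24 - 5 x^3/3 + 5 x^2 - 5 x + 1


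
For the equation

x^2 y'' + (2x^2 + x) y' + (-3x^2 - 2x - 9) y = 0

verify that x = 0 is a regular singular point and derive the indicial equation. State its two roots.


Divide by x^2 to reach normal form y'' + P_1(x) y' + P_2(x) y = 0 with P_1(x) = 2 + 1/x and P_2(x) = -3 - 2/x - 9/x^2.
x = 0 is a singular point because the y'-coefficient 2 + 1/x has a pole at x = 0 and the y-coefficient -3 - 2/x - 9/x^2 has a pole at x = 0.
It is a regular singular point because x P_1(x) = p(x) = 2x + 1 and x^2 P_2(x) = q(x) = -3x^2 - 2x - 9 are polynomials, hence analytic at x = 0.
p(0) = 1,  q(0) = -9.
Indicial equation: r(r-1) + p(0) r + q(0) = 0, i.e. r^2 + (p(0) - 1) r + q(0) = 0, i.e. r^2 - 9 = 0.
Discriminant: (0)^2 - 4(-9) = 36, so r = (0 ± 6)/2.
Solving: r_1 = 3, r_2 = -3.

indicial: r^2 - 9 = 0; roots r_1 = 3, r_2 = -3


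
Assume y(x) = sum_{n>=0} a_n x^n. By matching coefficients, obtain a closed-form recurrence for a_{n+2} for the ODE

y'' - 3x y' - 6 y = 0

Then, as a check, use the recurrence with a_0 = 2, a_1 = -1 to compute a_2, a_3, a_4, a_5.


Substitute y = sum_n a_n x^n.
y''(x) has coefficient (n+2)(n+1) a_{n+2} at x^n;
-3 x y'(x) has coefficient -3 n a_n at x^n (shift);
-6 y(x) has coefficient -6 a_n at x^n.
Matching x^n: (n+2)(n+1) a_{n+2} + (-3n - 6) a_n = 0.
Thus a_{n+2} = (3n + 6) / ((n+1)(n+2)) * a_n.

Check with a_0 = 2, a_1 = -1 (apply the recurrence for n = 0, 1, 2, 3): a_0 = 2, a_1 = -1, a_2 = 6, a_3 = -3/2, a_4 = 6, a_5 = -9/8.

a_(n+2) = (3n + 6) / ((n+1)(n+2)) * a_n; check: a_0 = 2, a_1 = -1, a_2 = 6, a_3 = -3/2, a_4 = 6, a_5 = -9/8


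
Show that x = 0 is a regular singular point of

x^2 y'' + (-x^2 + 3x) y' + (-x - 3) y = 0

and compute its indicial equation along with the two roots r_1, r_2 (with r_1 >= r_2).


Divide by x^2 to reach normal form y'' + P_1(x) y' + P_2(x) y = 0 with P_1(x) = -1 + 3/x and P_2(x) = -1/x - 3/x^2.
x = 0 is a singular point because the y'-coefficient -1 + 3/x has a pole at x = 0 and the y-coefficient -1/x - 3/x^2 has a pole at x = 0.
It is a regular singular point because x P_1(x) = p(x) = 3 - x and x^2 P_2(x) = q(x) = -x - 3 are polynomials, hence analytic at x = 0.
p(0) = 3,  q(0) = -3.
Indicial equation: r(r-1) + p(0) r + q(0) = 0, i.e. r^2 + (p(0) - 1) r + q(0) = 0, i.e. r^2 + 2 r - 3 = 0.
Discriminant: (2)^2 - 4(-3) = 16, so r = (-2 ± 4)/2.
Solving: r_1 = 1, r_2 = -3.

indicial: r^2 + 2 r - 3 = 0; roots r_1 = 1, r_2 = -3


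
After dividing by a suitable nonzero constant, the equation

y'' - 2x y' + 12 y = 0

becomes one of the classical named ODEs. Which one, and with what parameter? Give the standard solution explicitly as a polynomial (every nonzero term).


The equation is already in a standard form:  y'' - 2x y' + 12 y = 0.
This matches the Hermite equation y'' - 2x y' + 2n y = 0 with 2n = 12, so n = 6; the polynomial solution is H_6(x).
With y = sum_k a_k x^k, matching x^k gives (k+2)(k+1) a_{k+2} = 2(k - n) a_k = 2(k - 6) a_k. The right side vanishes at k = 6, so the series with the parity of 6 terminates at degree 6.
Standard normalization: leading coefficient of H_n is 2^n, so a_6 = 2^6 = 64. Work downward with a_k = (k+1)(k+2) a_{k+2} / (2(k - n)):
  a_4 = (5)(6)(64) / (2(4 - 6)) = 1920/(-4) = -480
  a_2 = (3)(4)(-480) / (2(2 - 6)) = -5760/(-8) = 720
  a_0 = (1)(2)(720) / (2(0 - 6)) = 1440/(-12) = -120
Hence H_6(x) = 64 x^6 - 480 x^4 + 720 x^2 - 120.

H_6(x); series = 64 x^6 - 480 x^4 + 720 x^2 - 120


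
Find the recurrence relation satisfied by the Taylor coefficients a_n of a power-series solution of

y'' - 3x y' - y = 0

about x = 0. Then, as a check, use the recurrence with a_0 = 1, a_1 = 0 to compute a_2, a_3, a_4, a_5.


Substitute y = sum_n a_n x^n.
y''(x) has coefficient (n+2)(n+1) a_{n+2} at x^n;
-3 x y'(x) has coefficient -3 n a_n at x^n (shift);
-y(x) has coefficient -1 a_n at x^n.
Matching x^n: (n+2)(n+1) a_{n+2} + (-3n - 1) a_n = 0.
Thus a_{n+2} = (3n + 1) / ((n+1)(n+2)) * a_n.

Check with a_0 = 1, a_1 = 0 (apply the recurrence for n = 0, 1, 2, 3): a_0 = 1, a_1 = 0, a_2 = 1/2, a_3 = 0, a_4 = 7/24, a_5 = 0.

a_(n+2) = (3n + 1) / ((n+1)(n+2)) * a_n; check: a_0 = 1, a_1 = 0, a_2 = 1/2, a_3 = 0, a_4 = 7/24, a_5 = 0


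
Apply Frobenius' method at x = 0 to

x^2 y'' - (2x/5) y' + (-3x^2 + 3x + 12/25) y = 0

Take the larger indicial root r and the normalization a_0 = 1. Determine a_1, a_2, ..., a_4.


Write in Frobenius form y'' + (p(x)/x) y' + (q(x)/x^2) y = 0:
  p(x) = -2/5,  q(x) = -3x^2 + 3x + 12/25.
Indicial equation: r(r-1) + (-2/5) r + (12/25) = 0 -> roots r_1 = 4/5, r_2 = 3/5.
Take r = r_1 = 4/5. Let y(x) = x^r sum_{n>=0} a_n x^n with a_0 = 1.
Substitute y = x^r sum a_n x^n and match x^{r+n}. The recurrence is
  D(n) a_n + 3 a_{n-1} - 3 a_{n-2} = 0,  where D(n) = (r+n)(r+n-1) + (-2/5)(r+n) + (12/25).
  a_n = [-3 a_{n-1} + 3 a_{n-2}] / D(n).
Since the indicial polynomial factors as (r - r_1)(r - r_2), D(n) = (r_1 + n - r_1)(r_1 + n - r_2) = n(n + 1/5).
Evaluating step by step (a_0 = 1):
  n = 1: D(1) = 1(1 + 1/5) = 6/5; numerator = -3(1) = -3; a_1 = (-3)/(6/5) = -5/2
  n = 2: D(2) = 2(2 + 1/5) = 22/5; numerator = -3(-5/2) + 3(1) = 21/2; a_2 = (21/2)/(22/5) = 105/44
  n = 3: D(3) = 3(3 + 1/5) = 48/5; numerator = -3(105/44) + 3(-5/2) = -645/44; a_3 = (-645/44)/(48/5) = -1075/704
  n = 4: D(4) = 4(4 + 1/5) = 84/5; numerator = -3(-1075/704) + 3(105/44) = 8265/704; a_4 = (8265/704)/(84/5) = 13775/19712

r = 4/5; a_0 = 1; a_1 = -5/2; a_2 = 105/44; a_3 = -1075/704; a_4 = 13775/19712


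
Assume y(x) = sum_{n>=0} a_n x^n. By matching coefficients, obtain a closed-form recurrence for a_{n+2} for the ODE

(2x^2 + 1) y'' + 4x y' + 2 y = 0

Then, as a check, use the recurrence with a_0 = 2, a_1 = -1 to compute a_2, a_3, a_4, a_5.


Substitute y = sum_n a_n x^n.
(1 + 2 x^2) y'' contributes (n+2)(n+1) a_{n+2} + 2 n(n-1) a_n at x^n.
4 x y'(x) contributes 4 n a_n at x^n.
2 y(x) contributes 2 a_n at x^n.
Matching x^n: (n+2)(n+1) a_{n+2} + (2 n(n-1) + 4 n + 2) a_n = 0.
Thus a_{n+2} = (-2 n(n-1) - 4 n - 2) / ((n+1)(n+2)) * a_n.

Check with a_0 = 2, a_1 = -1 (apply the recurrence for n = 0, 1, 2, 3): a_0 = 2, a_1 = -1, a_2 = -2, a_3 = 1, a_4 = 7/3, a_5 = -13/10.

a_(n+2) = (-2 n(n-1) - 4 n - 2) / ((n+1)(n+2)) * a_n; check: a_0 = 2, a_1 = -1, a_2 = -2, a_3 = 1, a_4 = 7/3, a_5 = -13/10


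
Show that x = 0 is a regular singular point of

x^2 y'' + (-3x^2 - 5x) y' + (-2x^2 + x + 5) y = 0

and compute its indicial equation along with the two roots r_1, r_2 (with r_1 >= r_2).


Divide by x^2 to reach normal form y'' + P_1(x) y' + P_2(x) y = 0 with P_1(x) = -3 - 5/x and P_2(x) = -2 + 1/x + 5/x^2.
x = 0 is a singular point because the y'-coefficient -3 - 5/x has a pole at x = 0 and the y-coefficient -2 + 1/x + 5/x^2 has a pole at x = 0.
It is a regular singular point because x P_1(x) = p(x) = -3x - 5 and x^2 P_2(x) = q(x) = -2x^2 + x + 5 are polynomials, hence analytic at x = 0.
p(0) = -5,  q(0) = 5.
Indicial equation: r(r-1) + p(0) r + q(0) = 0, i.e. r^2 + (p(0) - 1) r + q(0) = 0, i.e. r^2 - 6 r + 5 = 0.
Discriminant: (-6)^2 - 4(5) = 16, so r = (6 ± 4)/2.
Solving: r_1 = 5, r_2 = 1.

indicial: r^2 - 6 r + 5 = 0; roots r_1 = 5, r_2 = 1


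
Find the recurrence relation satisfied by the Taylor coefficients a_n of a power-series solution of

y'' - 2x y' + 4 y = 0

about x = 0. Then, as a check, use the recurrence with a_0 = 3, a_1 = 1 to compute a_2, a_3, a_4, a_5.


Substitute y = sum_n a_n x^n.
y''(x) has coefficient (n+2)(n+1) a_{n+2} at x^n;
-2 x y'(x) has coefficient -2 n a_n at x^n (shift);
4 y(x) has coefficient 4 a_n at x^n.
Matching x^n: (n+2)(n+1) a_{n+2} + (-2n + 4) a_n = 0.
Thus a_{n+2} = (2n - 4) / ((n+1)(n+2)) * a_n.

Check with a_0 = 3, a_1 = 1 (apply the recurrence for n = 0, 1, 2, 3): a_0 = 3, a_1 = 1, a_2 = -6, a_3 = -1/3, a_4 = 0, a_5 = -1/30.

a_(n+2) = (2n - 4) / ((n+1)(n+2)) * a_n; check: a_0 = 3, a_1 = 1, a_2 = -6, a_3 = -1/3, a_4 = 0, a_5 = -1/30


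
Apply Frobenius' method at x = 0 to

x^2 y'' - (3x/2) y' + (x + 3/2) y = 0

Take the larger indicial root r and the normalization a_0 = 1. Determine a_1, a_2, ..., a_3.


Write in Frobenius form y'' + (p(x)/x) y' + (q(x)/x^2) y = 0:
  p(x) = -3/2,  q(x) = x + 3/2.
Indicial equation: r(r-1) + (-3/2) r + (3/2) = 0 -> roots r_1 = 3/2, r_2 = 1.
Take r = r_1 = 3/2. Let y(x) = x^r sum_{n>=0} a_n x^n with a_0 = 1.
Substitute y = x^r sum a_n x^n and match x^{r+n}. The recurrence is
  D(n) a_n + 1 a_{n-1} = 0,  where D(n) = (r+n)(r+n-1) + (-3/2)(r+n) + (3/2).
  a_n = -1 / D(n) * a_{n-1}.
Since the indicial polynomial factors as (r - r_1)(r - r_2), D(n) = (r_1 + n - r_1)(r_1 + n - r_2) = n(n + 1/2).
Evaluating step by step (a_0 = 1):
  n = 1: D(1) = 1(1 + 1/2) = 3/2; numerator = -1(1) = -1; a_1 = (-1)/(3/2) = -2/3
  n = 2: D(2) = 2(2 + 1/2) = 5; numerator = -1(-2/3) = 2/3; a_2 = (2/3)/(5) = 2/15
  n = 3: D(3) = 3(3 + 1/2) = 21/2; numerator = -1(2/15) = -2/15; a_3 = (-2/15)/(21/2) = -4/315

r = 3/2; a_0 = 1; a_1 = -2/3; a_2 = 2/15; a_3 = -4/315


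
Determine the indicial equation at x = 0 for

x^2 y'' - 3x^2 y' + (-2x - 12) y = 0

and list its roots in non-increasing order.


Divide by x^2 to reach normal form y'' + P_1(x) y' + P_2(x) y = 0 with P_1(x) = -3 and P_2(x) = -2/x - 12/x^2.
x = 0 is a singular point because the y-coefficient -2/x - 12/x^2 has a pole at x = 0.
It is a regular singular point because x P_1(x) = p(x) = -3x and x^2 P_2(x) = q(x) = -2x - 12 are polynomials, hence analytic at x = 0.
p(0) = 0,  q(0) = -12.
Indicial equation: r(r-1) + p(0) r + q(0) = 0, i.e. r^2 + (p(0) - 1) r + q(0) = 0, i.e. r^2 - 1 r - 12 = 0.
Discriminant: (-1)^2 - 4(-12) = 49, so r = (1 ± 7)/2.
Solving: r_1 = 4, r_2 = -3.

indicial: r^2 - 1 r - 12 = 0; roots r_1 = 4, r_2 = -3


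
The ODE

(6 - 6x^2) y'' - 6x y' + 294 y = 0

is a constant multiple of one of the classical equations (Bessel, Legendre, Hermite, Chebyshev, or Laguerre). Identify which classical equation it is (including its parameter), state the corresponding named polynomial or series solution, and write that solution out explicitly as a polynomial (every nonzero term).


All three coefficients share the factor 6; dividing through by 6 gives  (1 - x^2) y'' - x y' + 49 y = 0.
This matches the Chebyshev equation (1 - x^2) y'' - x y' + n^2 y = 0 (note the -x y' term, not -2x y') with n^2 = 49, so n = 7; the polynomial solution is T_7(x).
With y = sum_k a_k x^k, matching x^k gives (k+2)(k+1) a_{k+2} = (k^2 - n^2) a_k = (k - 7)(k + 7) a_k. The right side vanishes at k = 7, so the series with the parity of 7 terminates at degree 7.
Standard normalization: leading coefficient of T_n is 2^(n-1), so a_7 = 2^6 = 64. Work downward with a_k = (k+1)(k+2) a_{k+2} / ((k - 7)(k + 7)):
  a_5 = (6)(7)(64) / ((5 - 7)(5 + 7)) = 2688/(-24) = -112
  a_3 = (4)(5)(-112) / ((3 - 7)(3 + 7)) = -2240/(-40) = 56
  a_1 = (2)(3)(56) / ((1 - 7)(1 + 7)) = 336/(-48) = -7
Hence T_7(x) = 64 x^7 - 112 x^5 + 56 x^3 - 7 x.

T_7(x); series = 64 x^7 - 112 x^5 + 56 x^3 - 7 x


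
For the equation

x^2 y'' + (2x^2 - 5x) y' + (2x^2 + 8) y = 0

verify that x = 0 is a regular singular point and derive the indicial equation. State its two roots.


Divide by x^2 to reach normal form y'' + P_1(x) y' + P_2(x) y = 0 with P_1(x) = 2 - 5/x and P_2(x) = 2 + 8/x^2.
x = 0 is a singular point because the y'-coefficient 2 - 5/x has a pole at x = 0 and the y-coefficient 2 + 8/x^2 has a pole at x = 0.
It is a regular singular point because x P_1(x) = p(x) = 2x - 5 and x^2 P_2(x) = q(x) = 2x^2 + 8 are polynomials, hence analytic at x = 0.
p(0) = -5,  q(0) = 8.
Indicial equation: r(r-1) + p(0) r + q(0) = 0, i.e. r^2 + (p(0) - 1) r + q(0) = 0, i.e. r^2 - 6 r + 8 = 0.
Discriminant: (-6)^2 - 4(8) = 4, so r = (6 ± 2)/2.
Solving: r_1 = 4, r_2 = 2.

indicial: r^2 - 6 r + 8 = 0; roots r_1 = 4, r_2 = 2


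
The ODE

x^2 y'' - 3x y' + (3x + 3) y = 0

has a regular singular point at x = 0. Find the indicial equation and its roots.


Divide by x^2 to reach normal form y'' + P_1(x) y' + P_2(x) y = 0 with P_1(x) = -3/x and P_2(x) = 3/x + 3/x^2.
x = 0 is a singular point because the y'-coefficient -3/x has a pole at x = 0 and the y-coefficient 3/x + 3/x^2 has a pole at x = 0.
It is a regular singular point because x P_1(x) = p(x) = -3 and x^2 P_2(x) = q(x) = 3x + 3 are polynomials, hence analytic at x = 0.
p(0) = -3,  q(0) = 3.
Indicial equation: r(r-1) + p(0) r + q(0) = 0, i.e. r^2 + (p(0) - 1) r + q(0) = 0, i.e. r^2 - 4 r + 3 = 0.
Discriminant: (-4)^2 - 4(3) = 4, so r = (4 ± 2)/2.
Solving: r_1 = 3, r_2 = 1.

indicial: r^2 - 4 r + 3 = 0; roots r_1 = 3, r_2 = 1


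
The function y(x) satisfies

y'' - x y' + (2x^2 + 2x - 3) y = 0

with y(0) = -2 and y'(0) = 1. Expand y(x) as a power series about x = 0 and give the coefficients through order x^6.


Ansatz: y(x) = sum_{n>=0} a_n x^n, so y'(x) = sum_{n>=1} n a_n x^(n-1) and y''(x) = sum_{n>=2} n(n-1) a_n x^(n-2).
Substitute into P(x) y'' + Q(x) y' + R(x) y = 0 with P(x) = 1, Q(x) = -x, R(x) = 2x^2 + 2x - 3, and match powers of x.
Initial conditions: a_0 = -2, a_1 = 1.
Setting the coefficient of each power of x to zero and solving order by order (substituting the coefficients already found):
  x^0: 2 a_2 - 3 a_0 = 0  ->  2 a_2 = 3 a_0 = -6  ->  a_2 = -3
  x^1: 6 a_3 - 4 a_1 + 2 a_0 = 0  ->  6 a_3 = 4 a_1 - 2 a_0 = 8  ->  a_3 = 4/3
  x^2: 12 a_4 - 5 a_2 + 2 a_1 + 2 a_0 = 0  ->  12 a_4 = 5 a_2 - 2 a_1 - 2 a_0 = -13  ->  a_4 = -13/12
  x^3: 20 a_5 - 6 a_3 + 2 a_2 + 2 a_1 = 0  ->  20 a_5 = 6 a_3 - 2 a_2 - 2 a_1 = 12  ->  a_5 = 3/5
  x^4: 30 a_6 - 7 a_4 + 2 a_3 + 2 a_2 = 0  ->  30 a_6 = 7 a_4 - 2 a_3 - 2 a_2 = -17/4  ->  a_6 = -17/120
Truncated series: y(x) = -2 + x - 3 x^2 + (4/3) x^3 - (13/12) x^4 + (3/5) x^5 - (17/120) x^6 + O(x^7).

a_0 = -2; a_1 = 1; a_2 = -3; a_3 = 4/3; a_4 = -13/12; a_5 = 3/5; a_6 = -17/120


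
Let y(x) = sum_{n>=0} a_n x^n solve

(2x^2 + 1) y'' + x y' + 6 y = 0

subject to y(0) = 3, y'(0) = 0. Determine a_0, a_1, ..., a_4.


Ansatz: y(x) = sum_{n>=0} a_n x^n, so y'(x) = sum_{n>=1} n a_n x^(n-1) and y''(x) = sum_{n>=2} n(n-1) a_n x^(n-2).
Substitute into P(x) y'' + Q(x) y' + R(x) y = 0 with P(x) = 2x^2 + 1, Q(x) = x, R(x) = 6, and match powers of x.
Initial conditions: a_0 = 3, a_1 = 0.
Setting the coefficient of each power of x to zero and solving order by order (substituting the coefficients already found):
  x^0: 2 a_2 + 6 a_0 = 0  ->  2 a_2 = -6 a_0 = -18  ->  a_2 = -9
  x^1: 6 a_3 + 7 a_1 = 0  ->  6 a_3 = -7 a_1 = 0  ->  a_3 = 0
  x^2: 12 a_4 + 12 a_2 = 0  ->  12 a_4 = -12 a_2 = 108  ->  a_4 = 9
Truncated series: y(x) = 3 - 9 x^2 + 9 x^4 + O(x^5).

a_0 = 3; a_1 = 0; a_2 = -9; a_3 = 0; a_4 = 9


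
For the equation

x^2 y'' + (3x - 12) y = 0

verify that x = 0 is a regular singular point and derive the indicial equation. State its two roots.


Divide by x^2 to reach normal form y'' + P_1(x) y' + P_2(x) y = 0 with P_1(x) = 0 and P_2(x) = 3/x - 12/x^2.
x = 0 is a singular point because the y-coefficient 3/x - 12/x^2 has a pole at x = 0.
It is a regular singular point because x P_1(x) = p(x) = 0 and x^2 P_2(x) = q(x) = 3x - 12 are polynomials, hence analytic at x = 0.
p(0) = 0,  q(0) = -12.
Indicial equation: r(r-1) + p(0) r + q(0) = 0, i.e. r^2 + (p(0) - 1) r + q(0) = 0, i.e. r^2 - 1 r - 12 = 0.
Discriminant: (-1)^2 - 4(-12) = 49, so r = (1 ± 7)/2.
Solving: r_1 = 4, r_2 = -3.

indicial: r^2 - 1 r - 12 = 0; roots r_1 = 4, r_2 = -3


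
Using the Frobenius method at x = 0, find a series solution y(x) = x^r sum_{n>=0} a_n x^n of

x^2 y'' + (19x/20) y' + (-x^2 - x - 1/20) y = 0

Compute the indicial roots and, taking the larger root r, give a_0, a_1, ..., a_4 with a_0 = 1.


Write in Frobenius form y'' + (p(x)/x) y' + (q(x)/x^2) y = 0:
  p(x) = 19/20,  q(x) = -x^2 - x - 1/20.
Indicial equation: r(r-1) + (19/20) r + (-1/20) = 0 -> roots r_1 = 1/4, r_2 = -1/5.
Take r = r_1 = 1/4. Let y(x) = x^r sum_{n>=0} a_n x^n with a_0 = 1.
Substitute y = x^r sum a_n x^n and match x^{r+n}. The recurrence is
  D(n) a_n - 1 a_{n-1} - 1 a_{n-2} = 0,  where D(n) = (r+n)(r+n-1) + (19/20)(r+n) + (-1/20).
  a_n = [1 a_{n-1} + 1 a_{n-2}] / D(n).
Since the indicial polynomial factors as (r - r_1)(r - r_2), D(n) = (r_1 + n - r_1)(r_1 + n - r_2) = n(n + 9/20).
Evaluating step by step (a_0 = 1):
  n = 1: D(1) = 1(1 + 9/20) = 29/20; numerator = 1(1) = 1; a_1 = (1)/(29/20) = 20/29
  n = 2: D(2) = 2(2 + 9/20) = 49/10; numerator = 1(20/29) + 1(1) = 49/29; a_2 = (49/29)/(49/10) = 10/29
  n = 3: D(3) = 3(3 + 9/20) = 207/20; numerator = 1(10/29) + 1(20/29) = 30/29; a_3 = (30/29)/(207/20) = 200/2001
  n = 4: D(4) = 4(4 + 9/20) = 89/5; numerator = 1(200/2001) + 1(10/29) = 890/2001; a_4 = (890/2001)/(89/5) = 50/2001

r = 1/4; a_0 = 1; a_1 = 20/29; a_2 = 10/29; a_3 = 200/2001; a_4 = 50/2001


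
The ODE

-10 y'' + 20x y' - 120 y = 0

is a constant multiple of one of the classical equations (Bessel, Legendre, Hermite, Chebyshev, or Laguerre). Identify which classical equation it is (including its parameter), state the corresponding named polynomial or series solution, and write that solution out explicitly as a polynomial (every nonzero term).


All three coefficients share the factor -10; dividing through by -10 gives  y'' - 2x y' + 12 y = 0.
This matches the Hermite equation y'' - 2x y' + 2n y = 0 with 2n = 12, so n = 6; the polynomial solution is H_6(x).
With y = sum_k a_k x^k, matching x^k gives (k+2)(k+1) a_{k+2} = 2(k - n) a_k = 2(k - 6) a_k. The right side vanishes at k = 6, so the series with the parity of 6 terminates at degree 6.
Standard normalization: leading coefficient of H_n is 2^n, so a_6 = 2^6 = 64. Work downward with a_k = (k+1)(k+2) a_{k+2} / (2(k - n)):
  a_4 = (5)(6)(64) / (2(4 - 6)) = 1920/(-4) = -480
  a_2 = (3)(4)(-480) / (2(2 - 6)) = -5760/(-8) = 720
  a_0 = (1)(2)(720) / (2(0 - 6)) = 1440/(-12) = -120
Hence H_6(x) = 64 x^6 - 480 x^4 + 720 x^2 - 120.

H_6(x); series = 64 x^6 - 480 x^4 + 720 x^2 - 120


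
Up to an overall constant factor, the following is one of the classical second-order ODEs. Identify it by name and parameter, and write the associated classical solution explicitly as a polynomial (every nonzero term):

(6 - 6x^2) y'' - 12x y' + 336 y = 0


All three coefficients share the factor 6; dividing through by 6 gives  (1 - x^2) y'' - 2x y' + 56 y = 0.
This matches the Legendre equation (1 - x^2) y'' - 2x y' + n(n+1) y = 0 (note the -2x y' term) with n(n+1) = 56, so n = 7; the polynomial solution is P_7(x).
With y = sum_k a_k x^k, matching x^k gives (k+2)(k+1) a_{k+2} = [k(k+1) - n(n+1)] a_k = (k - 7)(k + 8) a_k. The right side vanishes at k = 7, so the series with the parity of 7 terminates at degree 7.
Standard normalization (P_n(1) = 1): leading coefficient (2n)!/(2^n (n!)^2) = 87178291200/(128*25401600) = 429/16, so a_7 = 429/16. Work downward with a_k = (k+1)(k+2) a_{k+2} / ((k - 7)(k + 8)):
  a_5 = (6)(7)(429/16) / ((5 - 7)(5 + 8)) = (9009/8)/(-26) = -693/16
  a_3 = (4)(5)(-693/16) / ((3 - 7)(3 + 8)) = (-3465/4)/(-44) = 315/16
  a_1 = (2)(3)(315/16) / ((1 - 7)(1 + 8)) = (945/8)/(-54) = -35/16
Hence P_7(x) = 429 x^7/16 - 693 x^5/16 + 315 x^3/16 - 35 x/16.

P_7(x); series = 429 x^7/16 - 693 x^5/16 + 315 x^3/16 - 35 x/16


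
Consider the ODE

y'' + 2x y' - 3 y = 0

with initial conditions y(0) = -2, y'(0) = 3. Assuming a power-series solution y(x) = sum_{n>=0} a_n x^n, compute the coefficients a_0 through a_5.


Ansatz: y(x) = sum_{n>=0} a_n x^n, so y'(x) = sum_{n>=1} n a_n x^(n-1) and y''(x) = sum_{n>=2} n(n-1) a_n x^(n-2).
Substitute into P(x) y'' + Q(x) y' + R(x) y = 0 with P(x) = 1, Q(x) = 2x, R(x) = -3, and match powers of x.
Initial conditions: a_0 = -2, a_1 = 3.
Setting the coefficient of each power of x to zero and solving order by order (substituting the coefficients already found):
  x^0: 2 a_2 - 3 a_0 = 0  ->  2 a_2 = 3 a_0 = -6  ->  a_2 = -3
  x^1: 6 a_3 - a_1 = 0  ->  6 a_3 = a_1 = 3  ->  a_3 = 1/2
  x^2: 12 a_4 + a_2 = 0  ->  12 a_4 = -a_2 = 3  ->  a_4 = 1/4
  x^3: 20 a_5 + 3 a_3 = 0  ->  20 a_5 = -3 a_3 = -3/2  ->  a_5 = -3/40
Truncated series: y(x) = -2 + 3 x - 3 x^2 + (1/2) x^3 + (1/4) x^4 - (3/40) x^5 + O(x^6).

a_0 = -2; a_1 = 3; a_2 = -3; a_3 = 1/2; a_4 = 1/4; a_5 = -3/40
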